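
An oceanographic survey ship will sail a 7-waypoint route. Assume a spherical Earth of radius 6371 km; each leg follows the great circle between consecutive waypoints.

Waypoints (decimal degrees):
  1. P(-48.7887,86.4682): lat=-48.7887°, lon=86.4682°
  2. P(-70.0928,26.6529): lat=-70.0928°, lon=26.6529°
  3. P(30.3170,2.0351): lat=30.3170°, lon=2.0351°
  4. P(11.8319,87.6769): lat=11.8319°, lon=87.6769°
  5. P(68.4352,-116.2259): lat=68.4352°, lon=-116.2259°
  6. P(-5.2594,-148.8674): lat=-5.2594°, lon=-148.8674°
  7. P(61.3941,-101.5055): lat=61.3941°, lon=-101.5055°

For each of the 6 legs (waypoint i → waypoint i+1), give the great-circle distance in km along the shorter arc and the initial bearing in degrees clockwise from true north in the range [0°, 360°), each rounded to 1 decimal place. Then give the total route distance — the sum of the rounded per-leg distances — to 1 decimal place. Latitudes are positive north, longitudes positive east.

Leg 1: dist=3881.0 km, bearing=211.0°
Leg 2: dist=11338.6 km, bearing=338.4°
Leg 3: dist=8934.0 km, bearing=81.9°
Leg 4: dist=10890.9 km, bearing=8.6°
Leg 5: dist=8575.1 km, bearing=213.4°
Leg 6: dist=8447.2 km, bearing=21.3°
Total: 52066.8 km

Leg 1: φ1=-0.8515235, φ2=-1.2233501, Δφ=-0.3718267, Δλ=-1.0439739 rad; a=sin²(Δφ/2)+cosφ1·cosφ2·sin²(Δλ/2)=0.0899377304; c=2·atan2(√a, √(1-a))=0.609167687; dist=6371·c=3881.007 ≈ 3881.0 km; running total=3881.0 km
Leg 1 bearing: y=sinΔλ·cosφ2=-0.29432932, x=cosφ1·sinφ2-sinφ1·cosφ2·cosΔλ=-0.49067912; θ=atan2(y, x)=-149.0430° <0 so +360° → 210.9570° ≈ 211.0°
Leg 2: φ1=-1.2233501, φ2=0.5291315, Δφ=1.7524816, Δλ=-0.4296617 rad; a=sin²(Δφ/2)+cosφ1·cosφ2·sin²(Δλ/2)=0.6037019618; c=2·atan2(√a, √(1-a))=1.779716755; dist=6371·c=11338.575 ≈ 11338.6 km; running total=15219.6 km
Leg 2 bearing: y=sinΔλ·cosφ2=-0.35959648, x=cosφ1·sinφ2-sinφ1·cosφ2·cosΔλ=0.90976590; θ=atan2(y, x)=-21.5670° <0 so +360° → 338.4330° ≈ 338.4°
Leg 3: φ1=0.5291315, φ2=0.2065056, Δφ=-0.3226259, Δλ=1.4947314 rad; a=sin²(Δφ/2)+cosφ1·cosφ2·sin²(Δλ/2)=0.4161464745; c=2·atan2(√a, √(1-a))=1.402293011; dist=6371·c=8934.009 ≈ 8934.0 km; running total=24153.6 km
Leg 3 bearing: y=sinΔλ·cosφ2=0.97592327, x=cosφ1·sinφ2-sinφ1·cosφ2·cosΔλ=0.13945647; θ=atan2(y, x)=81.8677° ≈ 81.9°
Leg 4: φ1=0.2065056, φ2=1.1944196, Δφ=0.9879140, Δλ=-3.5587752 rad; a=sin²(Δφ/2)+cosφ1·cosφ2·sin²(Δλ/2)=0.5691008036; c=2·atan2(√a, √(1-a))=1.709441693; dist=6371·c=10890.853 ≈ 10890.9 km; running total=35044.5 km
Leg 4 bearing: y=sinΔλ·cosφ2=0.14892754, x=cosφ1·sinφ2-sinφ1·cosφ2·cosΔλ=0.97914294; θ=atan2(y, x)=8.6484° ≈ 8.6°
Leg 5: φ1=1.1944196, φ2=-0.0917938, Δφ=-1.2862134, Δλ=-0.5697016 rad; a=sin²(Δφ/2)+cosφ1·cosφ2·sin²(Δλ/2)=0.3885245425; c=2·atan2(√a, √(1-a))=1.345955790; dist=6371·c=8575.084 ≈ 8575.1 km; running total=43619.6 km
Leg 5 bearing: y=sinΔλ·cosφ2=-0.53711000, x=cosφ1·sinφ2-sinφ1·cosφ2·cosΔλ=-0.81351444; θ=atan2(y, x)=-146.5658° <0 so +360° → 213.4342° ≈ 213.4°
Leg 6: φ1=-0.0917938, φ2=1.0715292, Δφ=1.1633230, Δλ=0.8266211 rad; a=sin²(Δφ/2)+cosφ1·cosφ2·sin²(Δλ/2)=0.3787653334; c=2·atan2(√a, √(1-a))=1.325885995; dist=6371·c=8447.220 ≈ 8447.2 km; running total=52066.8 km
Leg 6 bearing: y=sinΔλ·cosφ2=0.35221465, x=cosφ1·sinφ2-sinφ1·cosφ2·cosΔλ=0.90396541; θ=atan2(y, x)=21.2875° ≈ 21.3°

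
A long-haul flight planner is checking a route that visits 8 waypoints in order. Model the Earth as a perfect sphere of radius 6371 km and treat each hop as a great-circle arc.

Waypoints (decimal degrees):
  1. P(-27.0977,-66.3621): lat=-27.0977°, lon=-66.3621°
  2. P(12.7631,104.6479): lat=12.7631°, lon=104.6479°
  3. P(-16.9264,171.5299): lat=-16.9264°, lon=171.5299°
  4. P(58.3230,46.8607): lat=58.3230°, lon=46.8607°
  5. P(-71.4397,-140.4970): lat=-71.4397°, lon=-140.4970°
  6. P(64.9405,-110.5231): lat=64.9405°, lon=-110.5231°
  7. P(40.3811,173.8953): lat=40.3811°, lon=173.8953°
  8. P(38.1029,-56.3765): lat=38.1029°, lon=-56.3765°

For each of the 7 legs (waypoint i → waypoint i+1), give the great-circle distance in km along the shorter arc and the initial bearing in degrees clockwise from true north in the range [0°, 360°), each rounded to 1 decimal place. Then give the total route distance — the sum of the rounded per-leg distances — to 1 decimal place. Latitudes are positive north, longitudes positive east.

Leg 1: dist=18166.5 km, bearing=147.8°
Leg 2: dist=8052.9 km, bearing=112.6°
Leg 3: dist=13593.0 km, bearing=329.3°
Leg 4: dist=18518.4 km, bearing=169.9°
Leg 5: dist=15333.7 km, bearing=18.4°
Leg 6: dist=5353.7 km, bearing=277.9°
Leg 7: dist=9901.4 km, bearing=37.2°
Total: 88919.6 km

Leg 1: φ1=-0.4729441, φ2=0.2227581, Δφ=0.6957022, Δλ=2.9846876 rad; a=sin²(Δφ/2)+cosφ1·cosφ2·sin²(Δλ/2)=0.9791003367; c=2·atan2(√a, √(1-a))=2.851441610; dist=6371·c=18166.534 ≈ 18166.5 km; running total=18166.5 km
Leg 1 bearing: y=sinΔλ·cosφ2=0.15240113, x=cosφ1·sinφ2-sinφ1·cosφ2·cosΔλ=-0.24212675; θ=atan2(y, x)=147.8126° ≈ 147.8°
Leg 2: φ1=0.2227581, φ2=-0.2954214, Δφ=-0.5181795, Δλ=1.1673111 rad; a=sin²(Δφ/2)+cosφ1·cosφ2·sin²(Δλ/2)=0.3489914669; c=2·atan2(√a, √(1-a))=1.263988508; dist=6371·c=8052.871 ≈ 8052.9 km; running total=26219.4 km
Leg 2 bearing: y=sinΔλ·cosφ2=0.87985644, x=cosφ1·sinφ2-sinφ1·cosφ2·cosΔλ=-0.36693096; θ=atan2(y, x)=112.6378° ≈ 112.6°
Leg 3: φ1=-0.2954214, φ2=1.0179284, Δφ=1.3133498, Δλ=-2.1758880 rad; a=sin²(Δφ/2)+cosφ1·cosφ2·sin²(Δλ/2)=0.7667711871; c=2·atan2(√a, √(1-a))=2.133579712; dist=6371·c=13593.036 ≈ 13593.0 km; running total=39812.4 km
Leg 3 bearing: y=sinΔλ·cosφ2=-0.43189320, x=cosφ1·sinφ2-sinφ1·cosφ2·cosΔλ=0.72718691; θ=atan2(y, x)=-30.7071° <0 so +360° → 329.2929° ≈ 329.3°
Leg 4: φ1=1.0179284, φ2=-1.2468580, Δφ=-2.2647864, Δλ=-3.2700087 rad; a=sin²(Δφ/2)+cosφ1·cosφ2·sin²(Δλ/2)=0.9862667726; c=2·atan2(√a, √(1-a))=2.906675144; dist=6371·c=18518.427 ≈ 18518.4 km; running total=58330.8 km
Leg 4 bearing: y=sinΔλ·cosφ2=0.04076292, x=cosφ1·sinφ2-sinφ1·cosφ2·cosΔλ=-0.22916563; θ=atan2(y, x)=169.9140° ≈ 169.9°
Leg 5: φ1=-1.2468580, φ2=1.1334255, Δφ=2.3802835, Δλ=0.5231432 rad; a=sin²(Δφ/2)+cosφ1·cosφ2·sin²(Δλ/2)=0.8709826291; c=2·atan2(√a, √(1-a))=2.406793253; dist=6371·c=15333.680 ≈ 15333.7 km; running total=73664.5 km
Leg 5 bearing: y=sinΔλ·cosφ2=0.21161249, x=cosφ1·sinφ2-sinφ1·cosφ2·cosΔλ=0.63616642; θ=atan2(y, x)=18.3990° ≈ 18.4°
Leg 6: φ1=1.1334255, φ2=0.7047832, Δφ=-0.4286424, Δλ=4.9640375 rad; a=sin²(Δφ/2)+cosφ1·cosφ2·sin²(Δλ/2)=0.1663884069; c=2·atan2(√a, √(1-a))=0.840321772; dist=6371·c=5353.690 ≈ 5353.7 km; running total=79018.2 km
Leg 6 bearing: y=sinΔλ·cosφ2=-0.73775934, x=cosφ1·sinφ2-sinφ1·cosφ2·cosΔλ=0.10258836; θ=atan2(y, x)=-82.0836° <0 so +360° → 277.9164° ≈ 277.9°
Leg 7: φ1=0.7047832, φ2=0.6650211, Δφ=-0.0397621, Δλ=-4.0190011 rad; a=sin²(Δφ/2)+cosφ1·cosφ2·sin²(Δλ/2)=0.4916683545; c=2·atan2(√a, √(1-a))=1.554132265; dist=6371·c=9901.377 ≈ 9901.4 km; running total=88919.6 km
Leg 7 bearing: y=sinΔλ·cosφ2=0.60519596, x=cosφ1·sinφ2-sinφ1·cosφ2·cosΔλ=0.79590212; θ=atan2(y, x)=37.2490° ≈ 37.2°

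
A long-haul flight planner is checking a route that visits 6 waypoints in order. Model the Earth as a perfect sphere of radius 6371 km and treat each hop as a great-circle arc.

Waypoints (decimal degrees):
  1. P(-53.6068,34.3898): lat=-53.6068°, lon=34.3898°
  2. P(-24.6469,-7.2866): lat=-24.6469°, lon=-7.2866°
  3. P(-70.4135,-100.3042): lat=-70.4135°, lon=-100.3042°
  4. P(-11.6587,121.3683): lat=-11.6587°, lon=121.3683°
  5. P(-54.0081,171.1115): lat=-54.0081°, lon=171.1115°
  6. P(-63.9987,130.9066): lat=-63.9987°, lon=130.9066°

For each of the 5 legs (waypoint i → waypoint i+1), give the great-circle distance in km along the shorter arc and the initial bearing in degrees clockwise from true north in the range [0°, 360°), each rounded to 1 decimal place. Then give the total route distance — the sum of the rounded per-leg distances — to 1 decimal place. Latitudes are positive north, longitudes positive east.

Leg 1: φ1=-0.9356152, φ2=-0.4301696, Δφ=0.5054456, Δλ=-0.7273904 rad; a=sin²(Δφ/2)+cosφ1·cosφ2·sin²(Δλ/2)=0.1307617798; c=2·atan2(√a, √(1-a))=0.739988311; dist=6371·c=4714.466 ≈ 4714.5 km; running total=4714.5 km
Leg 1 bearing: y=sinΔλ·cosφ2=-0.60434501, x=cosφ1·sinφ2-sinφ1·cosφ2·cosΔλ=0.29903120; θ=atan2(y, x)=-63.6737° <0 so +360° → 296.3263° ≈ 296.3°
Leg 2: φ1=-0.4301696, φ2=-1.2289474, Δφ=-0.7987779, Δλ=-1.6234634 rad; a=sin²(Δφ/2)+cosφ1·cosφ2·sin²(Δλ/2)=0.3115726244; c=2·atan2(√a, √(1-a))=1.184397984; dist=6371·c=7545.800 ≈ 7545.8 km; running total=12260.3 km
Leg 2 bearing: y=sinΔλ·cosφ2=-0.33476477, x=cosφ1·sinφ2-sinφ1·cosφ2·cosΔλ=-0.86366258; θ=atan2(y, x)=-158.8131° <0 so +360° → 201.1869° ≈ 201.2°
Leg 3: φ1=-1.2289474, φ2=-0.2034827, Δφ=1.0254647, Δλ=3.8689150 rad; a=sin²(Δφ/2)+cosφ1·cosφ2·sin²(Δλ/2)=0.5274239249; c=2·atan2(√a, √(1-a))=1.625671713; dist=6371·c=10357.154 ≈ 10357.2 km; running total=22617.5 km
Leg 3 bearing: y=sinΔλ·cosφ2=-0.65115477, x=cosφ1·sinφ2-sinφ1·cosφ2·cosΔλ=-0.75696049; θ=atan2(y, x)=-139.2971° <0 so +360° → 220.7029° ≈ 220.7°
Leg 4: φ1=-0.2034827, φ2=-0.9426192, Δφ=-0.7391365, Δλ=0.8681826 rad; a=sin²(Δφ/2)+cosφ1·cosφ2·sin²(Δλ/2)=0.2322847058; c=2·atan2(√a, √(1-a))=1.005778836; dist=6371·c=6407.817 ≈ 6407.8 km; running total=29025.3 km
Leg 4 bearing: y=sinΔλ·cosφ2=0.44848442, x=cosφ1·sinφ2-sinφ1·cosφ2·cosΔλ=-0.71566459; θ=atan2(y, x)=147.9259° ≈ 147.9°
Leg 5: φ1=-0.9426192, φ2=-1.1169880, Δφ=-0.1743689, Δλ=-0.7017079 rad; a=sin²(Δφ/2)+cosφ1·cosφ2·sin²(Δλ/2)=0.0380156041; c=2·atan2(√a, √(1-a))=0.392465770; dist=6371·c=2500.399 ≈ 2500.4 km; running total=31525.7 km
Leg 5 bearing: y=sinΔλ·cosφ2=-0.28299182, x=cosφ1·sinφ2-sinφ1·cosφ2·cosΔλ=-0.25728836; θ=atan2(y, x)=-132.2762° <0 so +360° → 227.7238° ≈ 227.7°

Leg 1: dist=4714.5 km, bearing=296.3°
Leg 2: dist=7545.8 km, bearing=201.2°
Leg 3: dist=10357.2 km, bearing=220.7°
Leg 4: dist=6407.8 km, bearing=147.9°
Leg 5: dist=2500.4 km, bearing=227.7°
Total: 31525.7 km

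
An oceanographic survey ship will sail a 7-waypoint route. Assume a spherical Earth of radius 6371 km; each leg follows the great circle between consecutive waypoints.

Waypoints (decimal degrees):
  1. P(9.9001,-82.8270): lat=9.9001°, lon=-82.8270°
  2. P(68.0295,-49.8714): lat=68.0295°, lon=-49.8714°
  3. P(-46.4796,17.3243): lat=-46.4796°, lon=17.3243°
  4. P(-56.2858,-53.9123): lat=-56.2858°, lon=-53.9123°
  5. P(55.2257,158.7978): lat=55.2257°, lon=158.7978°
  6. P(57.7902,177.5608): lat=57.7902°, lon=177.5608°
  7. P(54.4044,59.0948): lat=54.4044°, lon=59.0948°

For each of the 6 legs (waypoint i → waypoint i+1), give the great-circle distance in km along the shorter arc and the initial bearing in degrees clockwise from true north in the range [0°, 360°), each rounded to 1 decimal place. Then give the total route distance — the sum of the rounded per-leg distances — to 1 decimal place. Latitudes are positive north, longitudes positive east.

Leg 1: φ1=0.1727893, φ2=1.1873388, Δφ=1.0145494, Δλ=0.5751837 rad; a=sin²(Δφ/2)+cosφ1·cosφ2·sin²(Δλ/2)=0.2656505806; c=2·atan2(√a, √(1-a))=1.082979097; dist=6371·c=6899.660 ≈ 6899.7 km; running total=6899.7 km
Leg 1 bearing: y=sinΔλ·cosφ2=0.20352214, x=cosφ1·sinφ2-sinφ1·cosφ2·cosΔλ=0.85959301; θ=atan2(y, x)=13.3204° ≈ 13.3°
Leg 2: φ1=1.1873388, φ2=-0.8112221, Δφ=-1.9985608, Δλ=1.1727862 rad; a=sin²(Δφ/2)+cosφ1·cosφ2·sin²(Δλ/2)=0.7863071886; c=2·atan2(√a, √(1-a))=2.180487590; dist=6371·c=13891.886 ≈ 13891.9 km; running total=20791.6 km
Leg 2 bearing: y=sinΔλ·cosφ2=0.63478674, x=cosφ1·sinφ2-sinφ1·cosφ2·cosΔλ=-0.51880495; θ=atan2(y, x)=129.2588° ≈ 129.3°
Leg 3: φ1=-0.8112221, φ2=-0.9823725, Δφ=-0.1711505, Δλ=-1.2433132 rad; a=sin²(Δφ/2)+cosφ1·cosφ2·sin²(Δλ/2)=0.1369409308; c=2·atan2(√a, √(1-a))=0.758137108; dist=6371·c=4830.092 ≈ 4830.1 km; running total=25621.7 km
Leg 3 bearing: y=sinΔλ·cosφ2=-0.52555239, x=cosφ1·sinφ2-sinφ1·cosφ2·cosΔλ=-0.44333636; θ=atan2(y, x)=-130.1497° <0 so +360° → 229.8503° ≈ 229.9°
Leg 4: φ1=-0.9823725, φ2=0.9638703, Δφ=1.9462428, Δλ=3.7124916 rad; a=sin²(Δφ/2)+cosφ1·cosφ2·sin²(Δλ/2)=0.9748128428; c=2·atan2(√a, √(1-a))=2.822835637; dist=6371·c=17984.286 ≈ 17984.3 km; running total=43606.0 km
Leg 4 bearing: y=sinΔλ·cosφ2=-0.30820807, x=cosφ1·sinφ2-sinφ1·cosφ2·cosΔλ=0.05673487; θ=atan2(y, x)=-79.5698° <0 so +360° → 280.4302° ≈ 280.4°
Leg 5: φ1=0.9638703, φ2=1.0086293, Δφ=0.0447590, Δλ=0.3274761 rad; a=sin²(Δφ/2)+cosφ1·cosφ2·sin²(Δλ/2)=0.0085786259; c=2·atan2(√a, √(1-a))=0.185507624; dist=6371·c=1181.869 ≈ 1181.9 km; running total=44787.9 km
Leg 5 bearing: y=sinΔλ·cosφ2=0.17144850, x=cosφ1·sinφ2-sinφ1·cosφ2·cosΔλ=0.06801135; θ=atan2(y, x)=68.3624° ≈ 68.4°
Leg 6: φ1=1.0086293, φ2=0.9495359, Δφ=-0.0590934, Δλ=-2.0676218 rad; a=sin²(Δφ/2)+cosφ1·cosφ2·sin²(Δλ/2)=0.2299364528; c=2·atan2(√a, √(1-a))=1.000208207; dist=6371·c=6372.326 ≈ 6372.3 km; running total=51160.2 km
Leg 6 bearing: y=sinΔλ·cosφ2=-0.51168947, x=cosφ1·sinφ2-sinφ1·cosφ2·cosΔλ=0.66815912; θ=atan2(y, x)=-37.4456° <0 so +360° → 322.5544° ≈ 322.6°

Leg 1: dist=6899.7 km, bearing=13.3°
Leg 2: dist=13891.9 km, bearing=129.3°
Leg 3: dist=4830.1 km, bearing=229.9°
Leg 4: dist=17984.3 km, bearing=280.4°
Leg 5: dist=1181.9 km, bearing=68.4°
Leg 6: dist=6372.3 km, bearing=322.6°
Total: 51160.2 km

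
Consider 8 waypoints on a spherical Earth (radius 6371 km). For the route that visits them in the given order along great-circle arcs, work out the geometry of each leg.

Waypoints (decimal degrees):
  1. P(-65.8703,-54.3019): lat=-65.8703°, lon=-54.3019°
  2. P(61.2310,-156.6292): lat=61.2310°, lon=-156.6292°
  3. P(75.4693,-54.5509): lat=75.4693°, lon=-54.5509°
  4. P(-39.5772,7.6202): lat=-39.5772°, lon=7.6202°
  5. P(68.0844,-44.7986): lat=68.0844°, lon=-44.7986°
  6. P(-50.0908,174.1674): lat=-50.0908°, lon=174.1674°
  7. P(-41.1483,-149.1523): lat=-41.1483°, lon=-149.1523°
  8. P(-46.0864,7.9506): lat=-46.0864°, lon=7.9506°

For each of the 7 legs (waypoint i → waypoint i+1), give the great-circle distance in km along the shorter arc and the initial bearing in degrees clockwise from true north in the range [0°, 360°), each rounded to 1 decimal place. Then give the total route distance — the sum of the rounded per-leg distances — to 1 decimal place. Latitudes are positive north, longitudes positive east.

Leg 1: dist=16384.5 km, bearing=299.4°
Leg 2: dist=3845.9 km, bearing=25.6°
Leg 3: dist=13539.8 km, bearing=126.7°
Leg 4: dist=12738.3 km, bearing=341.0°
Leg 5: dist=17109.8 km, bearing=293.6°
Leg 6: dist=2985.8 km, bearing=84.8°
Leg 7: dist=10052.7 km, bearing=164.3°
Total: 76656.8 km

Leg 1: φ1=-1.1496536, φ2=1.0686826, Δφ=2.2183362, Δλ=-1.7859483 rad; a=sin²(Δφ/2)+cosφ1·cosφ2·sin²(Δλ/2)=0.9209899580; c=2·atan2(√a, √(1-a))=2.571738957; dist=6371·c=16384.549 ≈ 16384.5 km; running total=16384.5 km
Leg 1 bearing: y=sinΔλ·cosφ2=-0.47018308, x=cosφ1·sinφ2-sinφ1·cosφ2·cosΔλ=0.26457077; θ=atan2(y, x)=-60.6337° <0 so +360° → 299.3663° ≈ 299.4°
Leg 2: φ1=1.0686826, φ2=1.3171878, Δφ=0.2485052, Δλ=1.7816024 rad; a=sin²(Δφ/2)+cosφ1·cosφ2·sin²(Δλ/2)=0.0883692372; c=2·atan2(√a, √(1-a))=0.603663478; dist=6371·c=3845.940 ≈ 3845.9 km; running total=20230.4 km
Leg 2 bearing: y=sinΔλ·cosφ2=0.24534446, x=cosφ1·sinφ2-sinφ1·cosφ2·cosΔλ=0.51190483; θ=atan2(y, x)=25.6074° ≈ 25.6°
Leg 3: φ1=1.3171878, φ2=-0.6907524, Δφ=-2.0079402, Δλ=1.0850904 rad; a=sin²(Δφ/2)+cosφ1·cosφ2·sin²(Δλ/2)=0.7632299468; c=2·atan2(√a, √(1-a))=2.125227647; dist=6371·c=13539.825 ≈ 13539.8 km; running total=33770.2 km
Leg 3 bearing: y=sinΔλ·cosφ2=0.68162427, x=cosφ1·sinφ2-sinφ1·cosφ2·cosΔλ=-0.50816172; θ=atan2(y, x)=126.7051° ≈ 126.7°
Leg 4: φ1=-0.6907524, φ2=1.1882969, Δφ=1.8790494, Δλ=-0.9148806 rad; a=sin²(Δφ/2)+cosφ1·cosφ2·sin²(Δλ/2)=0.7078116311; c=2·atan2(√a, √(1-a))=1.999424275; dist=6371·c=12738.332 ≈ 12738.3 km; running total=46508.5 km
Leg 4 bearing: y=sinΔλ·cosφ2=-0.29578920, x=cosφ1·sinφ2-sinφ1·cosφ2·cosΔλ=0.86009654; θ=atan2(y, x)=-18.9782° <0 so +360° → 341.0218° ≈ 341.0°
Leg 5: φ1=1.1882969, φ2=-0.8742494, Δφ=-2.0625463, Δλ=3.8216776 rad; a=sin²(Δφ/2)+cosφ1·cosφ2·sin²(Δλ/2)=0.9489077977; c=2·atan2(√a, √(1-a))=2.685580115; dist=6371·c=17109.831 ≈ 17109.8 km; running total=63618.3 km
Leg 5 bearing: y=sinΔλ·cosφ2=-0.40345891, x=cosφ1·sinφ2-sinφ1·cosφ2·cosΔλ=0.17648815; θ=atan2(y, x)=-66.3736° <0 so +360° → 293.6264° ≈ 293.6°
Leg 6: φ1=-0.8742494, φ2=-0.7181733, Δφ=0.1560761, Δλ=-5.6429933 rad; a=sin²(Δφ/2)+cosφ1·cosφ2·sin²(Δλ/2)=0.0539100503; c=2·atan2(√a, √(1-a))=0.468647725; dist=6371·c=2985.755 ≈ 2985.8 km; running total=66604.1 km
Leg 6 bearing: y=sinΔλ·cosφ2=0.44980948, x=cosφ1·sinφ2-sinφ1·cosφ2·cosΔλ=0.04106652; θ=atan2(y, x)=84.7835° ≈ 84.8°
Leg 7: φ1=-0.7181733, φ2=-0.8043594, Δφ=-0.0861861, Δλ=2.7419629 rad; a=sin²(Δφ/2)+cosφ1·cosφ2·sin²(Δλ/2)=0.5035464564; c=2·atan2(√a, √(1-a))=1.577889299; dist=6371·c=10052.733 ≈ 10052.7 km; running total=76656.8 km
Leg 7 bearing: y=sinΔλ·cosφ2=0.26985347, x=cosφ1·sinφ2-sinφ1·cosφ2·cosΔλ=-0.96287528; θ=atan2(y, x)=164.3440° ≈ 164.3°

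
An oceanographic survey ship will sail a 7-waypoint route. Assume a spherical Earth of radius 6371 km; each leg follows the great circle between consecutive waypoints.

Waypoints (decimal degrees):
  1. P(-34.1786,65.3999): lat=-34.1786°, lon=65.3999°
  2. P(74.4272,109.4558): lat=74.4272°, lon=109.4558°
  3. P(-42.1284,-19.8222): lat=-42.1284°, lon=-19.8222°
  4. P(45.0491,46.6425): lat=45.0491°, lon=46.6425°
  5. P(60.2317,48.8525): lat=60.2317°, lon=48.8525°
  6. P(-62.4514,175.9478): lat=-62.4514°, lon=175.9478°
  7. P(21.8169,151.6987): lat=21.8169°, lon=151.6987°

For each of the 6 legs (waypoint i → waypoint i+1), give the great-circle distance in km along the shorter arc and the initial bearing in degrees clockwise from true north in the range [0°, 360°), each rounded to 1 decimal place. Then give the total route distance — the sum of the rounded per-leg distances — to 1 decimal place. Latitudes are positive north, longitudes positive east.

Leg 1: dist=12501.5 km, bearing=11.7°
Leg 2: dist=15628.8 km, bearing=295.4°
Leg 3: dist=11719.6 km, bearing=42.2°
Leg 4: dist=1694.6 km, bearing=4.2°
Leg 5: dist=17262.7 km, bearing=118.2°
Leg 6: dist=9612.4 km, bearing=337.5°
Total: 68419.6 km

Leg 1: φ1=-0.5965291, φ2=1.2989997, Δφ=1.8955288, Δλ=0.7689205 rad; a=sin²(Δφ/2)+cosφ1·cosφ2·sin²(Δλ/2)=0.6907697487; c=2·atan2(√a, √(1-a))=1.962257539; dist=6371·c=12501.543 ≈ 12501.5 km; running total=12501.5 km
Leg 1 bearing: y=sinΔλ·cosφ2=0.18667808, x=cosφ1·sinφ2-sinφ1·cosφ2·cosΔλ=0.90530597; θ=atan2(y, x)=11.6513° ≈ 11.7°
Leg 2: φ1=1.2989997, φ2=-0.7352793, Δφ=-2.0342790, Δλ=-2.2563268 rad; a=sin²(Δφ/2)+cosφ1·cosφ2·sin²(Δλ/2)=0.8861093541; c=2·atan2(√a, √(1-a))=2.453122173; dist=6371·c=15628.841 ≈ 15628.8 km; running total=28130.3 km
Leg 2 bearing: y=sinΔλ·cosφ2=-0.57409384, x=cosφ1·sinφ2-sinφ1·cosφ2·cosΔλ=0.27220311; θ=atan2(y, x)=-64.6323° <0 so +360° → 295.3677° ≈ 295.4°
Leg 3: φ1=-0.7352793, φ2=0.7862551, Δφ=1.5215344, Δλ=1.1600279 rad; a=sin²(Δφ/2)+cosφ1·cosφ2·sin²(Δλ/2)=0.6327501769; c=2·atan2(√a, √(1-a))=1.839519192; dist=6371·c=11719.577 ≈ 11719.6 km; running total=39849.9 km
Leg 3 bearing: y=sinΔλ·cosφ2=0.64772977, x=cosφ1·sinφ2-sinφ1·cosφ2·cosΔλ=0.71411183; θ=atan2(y, x)=42.2094° ≈ 42.2°
Leg 4: φ1=0.7862551, φ2=1.0512415, Δφ=0.2649864, Δλ=0.0385718 rad; a=sin²(Δφ/2)+cosφ1·cosφ2·sin²(Δλ/2)=0.0175824156; c=2·atan2(√a, √(1-a))=0.265980751; dist=6371·c=1694.563 ≈ 1694.6 km; running total=41544.5 km
Leg 4 bearing: y=sinΔλ·cosφ2=0.01914590, x=cosφ1·sinφ2-sinφ1·cosφ2·cosΔλ=0.26215746; θ=atan2(y, x)=4.1770° ≈ 4.2°
Leg 5: φ1=1.0512415, φ2=-1.0899826, Δφ=-2.1412240, Δλ=2.2182314 rad; a=sin²(Δφ/2)+cosφ1·cosφ2·sin²(Δλ/2)=0.9540598829; c=2·atan2(√a, √(1-a))=2.709567755; dist=6371·c=17262.656 ≈ 17262.7 km; running total=58807.2 km
Leg 5 bearing: y=sinΔλ·cosφ2=0.36890612, x=cosφ1·sinφ2-sinφ1·cosφ2·cosΔλ=-0.19805748; θ=atan2(y, x)=118.2304° ≈ 118.2°
Leg 6: φ1=-1.0899826, φ2=0.3807767, Δφ=1.4707593, Δλ=-0.4232266 rad; a=sin²(Δφ/2)+cosφ1·cosφ2·sin²(Δλ/2)=0.4690070579; c=2·atan2(√a, √(1-a))=1.508770680; dist=6371·c=9612.378 ≈ 9612.4 km; running total=68419.6 km
Leg 6 bearing: y=sinΔλ·cosφ2=-0.38128833, x=cosφ1·sinφ2-sinφ1·cosφ2·cosΔλ=0.92237571; θ=atan2(y, x)=-22.4590° <0 so +360° → 337.5410° ≈ 337.5°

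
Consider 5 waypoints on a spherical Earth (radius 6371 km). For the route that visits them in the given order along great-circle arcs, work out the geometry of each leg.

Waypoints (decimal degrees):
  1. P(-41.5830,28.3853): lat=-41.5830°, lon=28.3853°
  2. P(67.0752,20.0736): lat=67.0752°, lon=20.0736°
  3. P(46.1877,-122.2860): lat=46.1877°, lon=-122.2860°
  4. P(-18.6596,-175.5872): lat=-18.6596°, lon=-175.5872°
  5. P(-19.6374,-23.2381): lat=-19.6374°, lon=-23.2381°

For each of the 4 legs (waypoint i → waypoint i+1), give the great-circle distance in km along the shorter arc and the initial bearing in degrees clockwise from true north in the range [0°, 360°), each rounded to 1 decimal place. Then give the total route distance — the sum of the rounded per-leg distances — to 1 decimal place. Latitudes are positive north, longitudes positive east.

Leg 1: dist=12102.8 km, bearing=356.6°
Leg 2: dist=7026.1 km, bearing=331.7°
Leg 3: dist=8976.7 km, bearing=230.3°
Leg 4: dist=14796.8 km, bearing=143.2°
Total: 42902.4 km

Leg 1: φ1=-0.7257603, φ2=1.1706831, Δφ=1.8964433, Δλ=-0.1450665 rad; a=sin²(Δφ/2)+cosφ1·cosφ2·sin²(Δλ/2)=0.6614911209; c=2·atan2(√a, √(1-a))=1.899675253; dist=6371·c=12102.831 ≈ 12102.8 km; running total=12102.8 km
Leg 1 bearing: y=sinΔλ·cosφ2=-0.05630872, x=cosφ1·sinφ2-sinφ1·cosφ2·cosΔλ=0.94472843; θ=atan2(y, x)=-3.4110° <0 so +360° → 356.5890° ≈ 356.6°
Leg 2: φ1=1.1706831, φ2=0.8061274, Δφ=-0.3645556, Δλ=-2.4846437 rad; a=sin²(Δφ/2)+cosφ1·cosφ2·sin²(Δλ/2)=0.2744604223; c=2·atan2(√a, √(1-a))=1.102822197; dist=6371·c=7026.080 ≈ 7026.1 km; running total=19128.9 km
Leg 2 bearing: y=sinΔλ·cosφ2=-0.42278899, x=cosφ1·sinφ2-sinφ1·cosφ2·cosΔλ=0.78598796; θ=atan2(y, x)=-28.2762° <0 so +360° → 331.7238° ≈ 331.7°
Leg 3: φ1=0.8061274, φ2=-0.3256715, Δφ=-1.1317989, Δλ=-0.9302814 rad; a=sin²(Δφ/2)+cosφ1·cosφ2·sin²(Δλ/2)=0.4194499068; c=2·atan2(√a, √(1-a))=1.408991028; dist=6371·c=8976.682 ≈ 8976.7 km; running total=28105.6 km
Leg 3 bearing: y=sinΔλ·cosφ2=-0.75964306, x=cosφ1·sinφ2-sinφ1·cosφ2·cosΔλ=-0.63007076; θ=atan2(y, x)=-129.6733° <0 so +360° → 230.3267° ≈ 230.3°
Leg 4: φ1=-0.3256715, φ2=-0.3427373, Δφ=-0.0170658, Δλ=2.6589934 rad; a=sin²(Δφ/2)+cosφ1·cosφ2·sin²(Δλ/2)=0.8414485506; c=2·atan2(√a, √(1-a))=2.322517484; dist=6371·c=14796.759 ≈ 14796.8 km; running total=42902.4 km
Leg 4 bearing: y=sinΔλ·cosφ2=0.43709126, x=cosφ1·sinφ2-sinφ1·cosφ2·cosΔλ=-0.58532280; θ=atan2(y, x)=143.2494° ≈ 143.2°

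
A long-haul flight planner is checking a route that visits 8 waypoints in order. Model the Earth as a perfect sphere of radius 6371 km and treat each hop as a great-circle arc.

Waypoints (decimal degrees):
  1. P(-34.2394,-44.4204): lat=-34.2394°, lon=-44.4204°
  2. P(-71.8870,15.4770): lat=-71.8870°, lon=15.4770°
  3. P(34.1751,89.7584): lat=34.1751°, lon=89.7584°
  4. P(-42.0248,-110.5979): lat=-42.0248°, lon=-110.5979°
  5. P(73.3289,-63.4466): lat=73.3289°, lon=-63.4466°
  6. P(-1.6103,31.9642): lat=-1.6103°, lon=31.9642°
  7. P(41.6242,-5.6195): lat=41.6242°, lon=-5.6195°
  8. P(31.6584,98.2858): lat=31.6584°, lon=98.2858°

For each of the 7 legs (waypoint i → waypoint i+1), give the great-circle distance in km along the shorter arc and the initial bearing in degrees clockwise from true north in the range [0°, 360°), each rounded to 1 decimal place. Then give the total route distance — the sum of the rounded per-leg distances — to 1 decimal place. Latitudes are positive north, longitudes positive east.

Leg 1: dist=5384.0 km, bearing=158.9°
Leg 2: dist=13083.1 km, bearing=64.0°
Leg 3: dist=18038.3 km, bearing=122.2°
Leg 4: dist=13316.8 km, bearing=14.0°
Leg 5: dist=10351.5 km, bearing=85.3°
Leg 6: dist=6116.5 km, bearing=326.2°
Leg 7: dist=8752.5 km, bearing=57.4°
Total: 75042.7 km

Leg 1: φ1=-0.5975903, φ2=-1.2546648, Δφ=-0.6570746, Δλ=1.0454068 rad; a=sin²(Δφ/2)+cosφ1·cosφ2·sin²(Δλ/2)=0.1681627225; c=2·atan2(√a, √(1-a))=0.845075839; dist=6371·c=5383.978 ≈ 5384.0 km; running total=5384.0 km
Leg 1 bearing: y=sinΔλ·cosφ2=0.26896166, x=cosφ1·sinφ2-sinφ1·cosφ2·cosΔλ=-0.69799406; θ=atan2(y, x)=158.9266° ≈ 158.9°
Leg 2: φ1=-1.2546648, φ2=0.5964680, Δφ=1.8511329, Δλ=1.2964550 rad; a=sin²(Δφ/2)+cosφ1·cosφ2·sin²(Δλ/2)=0.7321033032; c=2·atan2(√a, √(1-a))=2.053534973; dist=6371·c=13083.071 ≈ 13083.1 km; running total=18467.1 km
Leg 2 bearing: y=sinΔλ·cosφ2=0.79638601, x=cosφ1·sinφ2-sinφ1·cosφ2·cosΔλ=0.38766164; θ=atan2(y, x)=64.0443° ≈ 64.0°
Leg 3: φ1=0.5964680, φ2=-0.7334711, Δφ=-1.3299391, Δλ=-3.4968771 rad; a=sin²(Δφ/2)+cosφ1·cosφ2·sin²(Δλ/2)=0.9761237902; c=2·atan2(√a, √(1-a))=2.831310899; dist=6371·c=18038.282 ≈ 18038.3 km; running total=36505.4 km
Leg 3 bearing: y=sinΔλ·cosφ2=0.25840741, x=cosφ1·sinφ2-sinφ1·cosφ2·cosΔλ=-0.16263504; θ=atan2(y, x)=122.1853° ≈ 122.2°
Leg 4: φ1=-0.7334711, φ2=1.2798307, Δφ=2.0133019, Δλ=0.8229454 rad; a=sin²(Δφ/2)+cosφ1·cosφ2·sin²(Δλ/2)=0.7481929451; c=2·atan2(√a, √(1-a))=2.090226891; dist=6371·c=13316.836 ≈ 13316.8 km; running total=49822.2 km
Leg 4 bearing: y=sinΔλ·cosφ2=0.21032473, x=cosφ1·sinφ2-sinφ1·cosφ2·cosΔλ=0.84223783; θ=atan2(y, x)=14.0212° ≈ 14.0°
Leg 5: φ1=1.2798307, φ2=-0.0281050, Δφ=-1.3079358, Δλ=1.6652326 rad; a=sin²(Δφ/2)+cosφ1·cosφ2·sin²(Δλ/2)=0.5269804291; c=2·atan2(√a, √(1-a))=1.624783406; dist=6371·c=10351.495 ≈ 10351.5 km; running total=60173.7 km
Leg 5 bearing: y=sinΔλ·cosφ2=0.99515105, x=cosφ1·sinφ2-sinφ1·cosφ2·cosΔλ=0.08223515; θ=atan2(y, x)=85.2760° ≈ 85.3°
Leg 6: φ1=-0.0281050, φ2=0.7264793, Δφ=0.7545844, Δλ=-0.6559593 rad; a=sin²(Δφ/2)+cosφ1·cosφ2·sin²(Δλ/2)=0.2132599240; c=2·atan2(√a, √(1-a))=0.960048625; dist=6371·c=6116.470 ≈ 6116.5 km; running total=66290.2 km
Leg 6 bearing: y=sinΔλ·cosφ2=-0.45592574, x=cosφ1·sinφ2-sinφ1·cosφ2·cosΔλ=0.68062635; θ=atan2(y, x)=-33.8166° <0 so +360° → 326.1834° ≈ 326.2°
Leg 7: φ1=0.7264793, φ2=0.5525433, Δφ=-0.1739360, Δλ=1.8134896 rad; a=sin²(Δφ/2)+cosφ1·cosφ2·sin²(Δλ/2)=0.4021399122; c=2·atan2(√a, √(1-a))=1.373804552; dist=6371·c=8752.509 ≈ 8752.5 km; running total=75042.7 km
Leg 7 bearing: y=sinΔλ·cosφ2=0.82624758, x=cosφ1·sinφ2-sinφ1·cosφ2·cosΔλ=0.52821260; θ=atan2(y, x)=57.4096° ≈ 57.4°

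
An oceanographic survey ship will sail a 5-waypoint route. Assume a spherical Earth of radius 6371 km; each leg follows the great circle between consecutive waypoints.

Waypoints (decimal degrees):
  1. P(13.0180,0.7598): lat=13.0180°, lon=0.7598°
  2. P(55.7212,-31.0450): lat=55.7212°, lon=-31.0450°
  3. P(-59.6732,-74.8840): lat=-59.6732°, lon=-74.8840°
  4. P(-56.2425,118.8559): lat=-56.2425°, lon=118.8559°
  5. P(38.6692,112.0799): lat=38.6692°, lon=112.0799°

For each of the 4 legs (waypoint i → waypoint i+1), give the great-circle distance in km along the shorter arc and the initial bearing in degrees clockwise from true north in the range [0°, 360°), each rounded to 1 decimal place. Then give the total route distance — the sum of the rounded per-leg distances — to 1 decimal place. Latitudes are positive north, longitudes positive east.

Leg 1: dist=5478.7 km, bearing=336.9°
Leg 2: dist=13403.2 km, bearing=204.0°
Leg 3: dist=7068.9 km, bearing=188.5°
Leg 4: dist=10573.1 km, bearing=354.7°
Total: 36523.9 km

Leg 1: φ1=0.2272070, φ2=0.9725184, Δφ=0.7453114, Δλ=-0.5550985 rad; a=sin²(Δφ/2)+cosφ1·cosφ2·sin²(Δλ/2)=0.1737590873; c=2·atan2(√a, √(1-a))=0.859941468; dist=6371·c=5478.687 ≈ 5478.7 km; running total=5478.7 km
Leg 1 bearing: y=sinΔλ·cosφ2=-0.29683233, x=cosφ1·sinφ2-sinφ1·cosφ2·cosΔλ=0.69725034; θ=atan2(y, x)=-23.0603° <0 so +360° → 336.9397° ≈ 336.9°
Leg 2: φ1=0.9725184, φ2=-1.0414938, Δφ=-2.0140122, Δλ=-0.7651349 rad; a=sin²(Δφ/2)+cosφ1·cosφ2·sin²(Δλ/2)=0.7540544128; c=2·atan2(√a, √(1-a))=2.103783952; dist=6371·c=13403.208 ≈ 13403.2 km; running total=18881.9 km
Leg 2 bearing: y=sinΔλ·cosφ2=-0.34973282, x=cosφ1·sinφ2-sinφ1·cosφ2·cosΔλ=-0.78709108; θ=atan2(y, x)=-156.0427° <0 so +360° → 203.9573° ≈ 204.0°
Leg 3: φ1=-1.0414938, φ2=-0.9816168, Δφ=0.0598770, Δλ=3.3813991 rad; a=sin²(Δφ/2)+cosφ1·cosφ2·sin²(Δλ/2)=0.2774613245; c=2·atan2(√a, √(1-a))=1.109535690; dist=6371·c=7068.852 ≈ 7068.9 km; running total=25950.8 km
Leg 3 bearing: y=sinΔλ·cosφ2=-0.13198193, x=cosφ1·sinφ2-sinφ1·cosφ2·cosΔλ=-0.88571266; θ=atan2(y, x)=-171.5246° <0 so +360° → 188.4754° ≈ 188.5°
Leg 4: φ1=-0.9816168, φ2=0.6749049, Δφ=1.6565217, Δλ=-0.1182635 rad; a=sin²(Δφ/2)+cosφ1·cosφ2·sin²(Δλ/2)=0.5443254259; c=2·atan2(√a, √(1-a))=1.659563709; dist=6371·c=10573.080 ≈ 10573.1 km; running total=36523.9 km
Leg 4 bearing: y=sinΔλ·cosφ2=-0.09212109, x=cosφ1·sinφ2-sinφ1·cosφ2·cosΔλ=0.99179369; θ=atan2(y, x)=-5.3066° <0 so +360° → 354.6934° ≈ 354.7°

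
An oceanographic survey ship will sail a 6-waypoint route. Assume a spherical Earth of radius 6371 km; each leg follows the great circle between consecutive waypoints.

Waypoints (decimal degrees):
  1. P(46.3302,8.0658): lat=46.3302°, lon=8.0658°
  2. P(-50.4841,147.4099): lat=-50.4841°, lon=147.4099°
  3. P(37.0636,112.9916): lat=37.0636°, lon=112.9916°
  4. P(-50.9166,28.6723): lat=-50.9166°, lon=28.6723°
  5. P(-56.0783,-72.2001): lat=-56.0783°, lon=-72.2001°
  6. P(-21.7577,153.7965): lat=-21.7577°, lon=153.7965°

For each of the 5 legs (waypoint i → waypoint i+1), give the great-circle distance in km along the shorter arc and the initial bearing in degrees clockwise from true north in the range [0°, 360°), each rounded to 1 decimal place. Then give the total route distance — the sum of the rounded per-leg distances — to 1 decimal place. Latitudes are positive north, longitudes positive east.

Leg 1: dist=17017.3 km, bearing=113.9°
Leg 2: dist=10301.4 km, bearing=333.2°
Leg 3: dist=12755.3 km, bearing=223.7°
Leg 4: dist=6083.2 km, bearing=222.2°
Leg 5: dist=10342.0 km, bearing=222.0°
Total: 56499.2 km

Leg 1: φ1=0.8086145, φ2=-0.8811138, Δφ=-1.6897283, Δλ=2.4320133 rad; a=sin²(Δφ/2)+cosφ1·cosφ2·sin²(Δλ/2)=0.9456636250; c=2·atan2(√a, √(1-a))=2.671060705; dist=6371·c=17017.328 ≈ 17017.3 km; running total=17017.3 km
Leg 1 bearing: y=sinΔλ·cosφ2=0.41455379, x=cosφ1·sinφ2-sinφ1·cosφ2·cosΔλ=-0.18352353; θ=atan2(y, x)=113.8790° ≈ 113.9°
Leg 2: φ1=-0.8811138, φ2=0.6468819, Δφ=1.5279956, Δλ=-0.6007127 rad; a=sin²(Δφ/2)+cosφ1·cosφ2·sin²(Δλ/2)=0.5230504595; c=2·atan2(√a, √(1-a))=1.616913591; dist=6371·c=10301.356 ≈ 10301.4 km; running total=27318.7 km
Leg 2 bearing: y=sinΔλ·cosφ2=-0.45103529, x=cosφ1·sinφ2-sinφ1·cosφ2·cosΔλ=0.89131469; θ=atan2(y, x)=-26.8409° <0 so +360° → 333.1591° ≈ 333.2°
Leg 3: φ1=0.6468819, φ2=-0.8886623, Δφ=-1.5355442, Δλ=-1.4716494 rad; a=sin²(Δφ/2)+cosφ1·cosφ2·sin²(Δλ/2)=0.7090185601; c=2·atan2(√a, √(1-a))=2.002079831; dist=6371·c=12755.251 ≈ 12755.3 km; running total=40074.0 km
Leg 3 bearing: y=sinΔλ·cosφ2=-0.62735478, x=cosφ1·sinφ2-sinφ1·cosφ2·cosΔλ=-0.65701670; θ=atan2(y, x)=-136.3230° <0 so +360° → 223.6770° ≈ 223.7°
Leg 4: φ1=-0.8886623, φ2=-0.9787510, Δφ=-0.0900887, Δλ=-1.7605555 rad; a=sin²(Δφ/2)+cosφ1·cosφ2·sin²(Δλ/2)=0.2111235884; c=2·atan2(√a, √(1-a))=0.954823506; dist=6371·c=6083.181 ≈ 6083.2 km; running total=46157.2 km
Leg 4 bearing: y=sinΔλ·cosφ2=-0.54804208, x=cosφ1·sinφ2-sinφ1·cosφ2·cosΔλ=-0.60485664; θ=atan2(y, x)=-137.8212° <0 so +360° → 222.1788° ≈ 222.2°
Leg 5: φ1=-0.9787510, φ2=-0.3797435, Δφ=0.5990075, Δλ=3.9443848 rad; a=sin²(Δφ/2)+cosφ1·cosφ2·sin²(Δλ/2)=0.5262366140; c=2·atan2(√a, √(1-a))=1.623293665; dist=6371·c=10342.004 ≈ 10342.0 km; running total=56499.2 km
Leg 5 bearing: y=sinΔλ·cosφ2=-0.66805556, x=cosφ1·sinφ2-sinφ1·cosφ2·cosΔλ=-0.74225893; θ=atan2(y, x)=-138.0118° <0 so +360° → 221.9882° ≈ 222.0°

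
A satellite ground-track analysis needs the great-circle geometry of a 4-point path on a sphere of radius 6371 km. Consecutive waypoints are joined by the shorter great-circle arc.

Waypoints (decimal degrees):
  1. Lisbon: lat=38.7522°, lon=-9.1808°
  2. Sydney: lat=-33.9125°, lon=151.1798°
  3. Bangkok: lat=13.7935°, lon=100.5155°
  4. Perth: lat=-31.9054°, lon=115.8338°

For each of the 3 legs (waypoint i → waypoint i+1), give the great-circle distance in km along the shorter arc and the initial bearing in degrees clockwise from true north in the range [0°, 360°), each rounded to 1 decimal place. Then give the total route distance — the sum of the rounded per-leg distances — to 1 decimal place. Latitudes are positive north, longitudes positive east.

Leg 1: dist=18179.6 km, bearing=79.0°
Leg 2: dist=7539.0 km, bearing=305.8°
Leg 3: dist=5337.3 km, bearing=162.4°
Total: 31055.9 km

Leg 1: φ1=0.6763535, φ2=-0.5918848, Δφ=-1.2682383, Δλ=2.7988205 rad; a=sin²(Δφ/2)+cosφ1·cosφ2·sin²(Δλ/2)=0.9793924264; c=2·atan2(√a, √(1-a))=2.853490535; dist=6371·c=18179.588 ≈ 18179.6 km; running total=18179.6 km
Leg 1 bearing: y=sinΔλ·cosφ2=0.27892565, x=cosφ1·sinφ2-sinφ1·cosφ2·cosΔλ=0.05414876; θ=atan2(y, x)=79.0136° ≈ 79.0°
Leg 2: φ1=-0.5918848, φ2=0.2407420, Δφ=0.8326268, Δλ=-0.8842588 rad; a=sin²(Δφ/2)+cosφ1·cosφ2·sin²(Δλ/2)=0.3110779635; c=2·atan2(√a, √(1-a))=1.183329684; dist=6371·c=7538.993 ≈ 7539.0 km; running total=25718.6 km
Leg 2 bearing: y=sinΔλ·cosφ2=-0.75114028, x=cosφ1·sinφ2-sinφ1·cosφ2·cosΔλ=0.54131519; θ=atan2(y, x)=-54.2213° <0 so +360° → 305.7787° ≈ 305.8°
Leg 3: φ1=0.2407420, φ2=-0.5568543, Δφ=-0.7975963, Δλ=0.2673548 rad; a=sin²(Δφ/2)+cosφ1·cosφ2·sin²(Δλ/2)=0.1654303921; c=2·atan2(√a, √(1-a))=0.837746456; dist=6371·c=5337.283 ≈ 5337.3 km; running total=31055.9 km
Leg 3 bearing: y=sinΔλ·cosφ2=0.22426913, x=cosφ1·sinφ2-sinφ1·cosφ2·cosΔλ=-0.70848858; θ=atan2(y, x)=162.4350° ≈ 162.4°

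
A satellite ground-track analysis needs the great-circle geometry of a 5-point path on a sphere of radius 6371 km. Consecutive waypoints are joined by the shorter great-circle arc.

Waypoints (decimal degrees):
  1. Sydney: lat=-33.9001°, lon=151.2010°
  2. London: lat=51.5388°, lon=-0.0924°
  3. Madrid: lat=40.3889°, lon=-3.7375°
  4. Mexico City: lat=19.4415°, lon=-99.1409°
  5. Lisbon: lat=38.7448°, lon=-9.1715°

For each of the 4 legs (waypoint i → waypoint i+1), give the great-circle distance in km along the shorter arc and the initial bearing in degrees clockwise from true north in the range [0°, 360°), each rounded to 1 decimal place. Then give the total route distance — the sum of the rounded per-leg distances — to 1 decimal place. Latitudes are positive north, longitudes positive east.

Leg 1: dist=16992.2 km, bearing=319.2°
Leg 2: dist=1271.0 km, bearing=194.1°
Leg 3: dist=9060.9 km, bearing=288.3°
Leg 4: dist=8668.0 km, bearing=52.9°
Total: 35992.1 km

Leg 1: φ1=-0.5916684, φ2=0.8995218, Δφ=1.4911901, Δλ=-2.6405680 rad; a=sin²(Δφ/2)+cosφ1·cosφ2·sin²(Δλ/2)=0.9447669242; c=2·atan2(√a, √(1-a))=2.667120163; dist=6371·c=16992.223 ≈ 16992.2 km; running total=16992.2 km
Leg 1 bearing: y=sinΔλ·cosφ2=-0.29875443, x=cosφ1·sinφ2-sinφ1·cosφ2·cosΔλ=0.34565203; θ=atan2(y, x)=-40.8376° <0 so +360° → 319.1624° ≈ 319.2°
Leg 2: φ1=0.8995218, φ2=0.7049193, Δφ=-0.1946025, Δλ=-0.0636190 rad; a=sin²(Δφ/2)+cosφ1·cosφ2·sin²(Δλ/2)=0.0099168822; c=2·atan2(√a, √(1-a))=0.199497751; dist=6371·c=1271.000 ≈ 1271.0 km; running total=18263.2 km
Leg 2 bearing: y=sinΔλ·cosφ2=-0.04842361, x=cosφ1·sinφ2-sinφ1·cosφ2·cosΔλ=-0.19216999; θ=atan2(y, x)=-165.8569° <0 so +360° → 194.1431° ≈ 194.1°
Leg 3: φ1=0.7049193, φ2=0.3393182, Δφ=-0.3656011, Δλ=-1.6651034 rad; a=sin²(Δφ/2)+cosφ1·cosφ2·sin²(Δλ/2)=0.4259802357; c=2·atan2(√a, √(1-a))=1.422210663; dist=6371·c=9060.904 ≈ 9060.9 km; running total=27324.1 km
Leg 3 bearing: y=sinΔλ·cosφ2=-0.93879157, x=cosφ1·sinφ2-sinφ1·cosφ2·cosΔλ=0.31105416; θ=atan2(y, x)=-71.6682° <0 so +360° → 288.3318° ≈ 288.3°
Leg 4: φ1=0.3393182, φ2=0.6762243, Δφ=0.3369061, Δλ=1.5702623 rad; a=sin²(Δφ/2)+cosφ1·cosφ2·sin²(Δλ/2)=0.3956478745; c=2·atan2(√a, √(1-a))=1.360546480; dist=6371·c=8668.042 ≈ 8668.0 km; running total=35992.1 km
Leg 4 bearing: y=sinΔλ·cosφ2=0.77994118, x=cosφ1·sinφ2-sinφ1·cosφ2·cosΔλ=0.59002907; θ=atan2(y, x)=52.8923° ≈ 52.9°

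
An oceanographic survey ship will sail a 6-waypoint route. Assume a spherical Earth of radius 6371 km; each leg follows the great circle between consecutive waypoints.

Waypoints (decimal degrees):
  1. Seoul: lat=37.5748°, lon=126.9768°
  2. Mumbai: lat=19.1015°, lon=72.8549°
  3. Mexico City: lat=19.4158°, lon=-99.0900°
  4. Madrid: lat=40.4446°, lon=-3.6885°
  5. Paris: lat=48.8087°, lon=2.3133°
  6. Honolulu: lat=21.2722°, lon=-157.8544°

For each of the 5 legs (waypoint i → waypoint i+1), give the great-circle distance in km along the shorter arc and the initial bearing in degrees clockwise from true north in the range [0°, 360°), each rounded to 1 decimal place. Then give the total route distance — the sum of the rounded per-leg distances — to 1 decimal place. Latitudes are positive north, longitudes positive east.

Leg 1: dist=5595.6 km, bearing=264.2°
Leg 2: dist=15643.0 km, bearing=348.0°
Leg 3: dist=9060.6 km, bearing=50.0°
Leg 4: dist=1043.5 km, bearing=25.0°
Leg 5: dist=11977.4 km, bearing=340.6°
Total: 43320.1 km

Leg 1: φ1=0.6558040, φ2=0.3333841, Δφ=-0.3224199, Δλ=-0.9446054 rad; a=sin²(Δφ/2)+cosφ1·cosφ2·sin²(Δλ/2)=0.1807672461; c=2·atan2(√a, √(1-a))=0.878293466; dist=6371·c=5595.608 ≈ 5595.6 km; running total=5595.6 km
Leg 1 bearing: y=sinΔλ·cosφ2=-0.76565276, x=cosφ1·sinφ2-sinφ1·cosφ2·cosΔλ=-0.07834315; θ=atan2(y, x)=-95.8423° <0 so +360° → 264.1577° ≈ 264.2°
Leg 2: φ1=0.3333841, φ2=0.3388696, Δφ=0.0054856, Δλ=-3.0010046 rad; a=sin²(Δφ/2)+cosφ1·cosφ2·sin²(Δλ/2)=0.8868136749; c=2·atan2(√a, √(1-a))=2.455342257; dist=6371·c=15642.986 ≈ 15643.0 km; running total=21238.6 km
Leg 2 bearing: y=sinΔλ·cosφ2=-0.13215657, x=cosφ1·sinφ2-sinφ1·cosφ2·cosΔλ=0.61970587; θ=atan2(y, x)=-12.0384° <0 so +360° → 347.9616° ≈ 348.0°
Leg 3: φ1=0.3388696, φ2=0.7058914, Δφ=0.3670218, Δλ=1.6650703 rad; a=sin²(Δφ/2)+cosφ1·cosφ2·sin²(Δλ/2)=0.4259597787; c=2·atan2(√a, √(1-a))=1.422169293; dist=6371·c=9060.641 ≈ 9060.6 km; running total=30299.2 km
Leg 3 bearing: y=sinΔλ·cosφ2=0.75765420, x=cosφ1·sinφ2-sinφ1·cosφ2·cosΔλ=0.63563535; θ=atan2(y, x)=50.0050° ≈ 50.0°
Leg 4: φ1=0.7058914, φ2=0.8518725, Δφ=0.1459811, Δλ=0.1047512 rad; a=sin²(Δφ/2)+cosφ1·cosφ2·sin²(Δλ/2)=0.0066917949; c=2·atan2(√a, √(1-a))=0.163789806; dist=6371·c=1043.505 ≈ 1043.5 km; running total=31342.7 km
Leg 4 bearing: y=sinΔλ·cosφ2=0.06886043, x=cosφ1·sinφ2-sinφ1·cosφ2·cosΔλ=0.14780494; θ=atan2(y, x)=24.9802° ≈ 25.0°
Leg 5: φ1=0.8518725, φ2=0.3712699, Δφ=-0.4806026, Δλ=-2.7954537 rad; a=sin²(Δφ/2)+cosφ1·cosφ2·sin²(Δλ/2)=0.6521469731; c=2·atan2(√a, √(1-a))=1.879993465; dist=6371·c=11977.438 ≈ 11977.4 km; running total=43320.1 km
Leg 5 bearing: y=sinΔλ·cosφ2=-0.31615304, x=cosφ1·sinφ2-sinφ1·cosφ2·cosΔλ=0.89858358; θ=atan2(y, x)=-19.3836° <0 so +360° → 340.6164° ≈ 340.6°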